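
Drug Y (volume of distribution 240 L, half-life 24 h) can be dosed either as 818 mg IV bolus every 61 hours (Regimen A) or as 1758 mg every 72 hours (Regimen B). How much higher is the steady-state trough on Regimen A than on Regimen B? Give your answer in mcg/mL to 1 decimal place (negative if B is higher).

Regimen A: f = (1/2)^(61/24) ≈ 0.1717; Cmin,ss = (818/240)·f/(1−f) ≈ 0.707 mcg/mL.
Regimen B: f = (1/2)^(72/24) ≈ 0.1250; Cmin,ss = (1758/240)·f/(1−f) ≈ 1.046 mcg/mL.
Difference ≈ 0.707 − 1.046 ≈ -0.339 mcg/mL.

-0.3 mcg/mL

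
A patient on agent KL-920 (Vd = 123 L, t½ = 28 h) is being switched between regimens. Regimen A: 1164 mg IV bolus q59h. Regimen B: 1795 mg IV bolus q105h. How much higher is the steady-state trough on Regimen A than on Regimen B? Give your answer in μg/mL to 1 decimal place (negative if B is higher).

Regimen A: f = (1/2)^(59/28) ≈ 0.2321; Cmin,ss = (1164/123)·f/(1−f) ≈ 2.860 μg/mL.
Regimen B: f = (1/2)^(105/28) ≈ 0.0743; Cmin,ss = (1795/123)·f/(1−f) ≈ 1.171 μg/mL.
Difference ≈ 2.860 − 1.171 ≈ 1.689 μg/mL.

1.7 μg/mL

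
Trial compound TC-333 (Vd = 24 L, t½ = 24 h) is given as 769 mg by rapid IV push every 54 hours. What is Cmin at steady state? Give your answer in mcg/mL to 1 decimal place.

8.5 mcg/mL

k = ln2/t½ = ln2/24 ≈ 0.028881 h⁻¹; fraction remaining f = e^(−kτ) = e^(−0.028881×54) ≈ 0.2102.
At steady state, accumulation factor R = 1/(1 − e^(−kτ)) ≈ 1.2661.
Single-dose peak C₀ = D/Vd = 769/24 ≈ 32.042 mcg/mL.
Steady-state peak Cmax,ss = C₀·R ≈ 32.042 × 1.2661 ≈ 40.568 mcg/mL.
One interval later, Cmin,ss = Cmax,ss·e^(−kτ) ≈ 40.568 × 0.2102 ≈ 8.527 mcg/mL.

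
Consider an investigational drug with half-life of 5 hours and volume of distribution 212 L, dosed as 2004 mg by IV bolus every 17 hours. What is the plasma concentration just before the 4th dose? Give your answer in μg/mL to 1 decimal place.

1.0 μg/mL

f = (1/2)^(τ/t½) = (1/2)^(17/5) ≈ 0.0947.
C₀ = D/Vd = 2004/212 ≈ 9.453 μg/mL.
Before the 4th dose, 3 doses have been given. Superposition: Cmin = C₀·(f + f² + … + f^3).
≈ 9.453 × (0.0947 + 0.0090 + 0.0008) ≈ 9.453 × 0.1045 ≈ 0.988 μg/mL.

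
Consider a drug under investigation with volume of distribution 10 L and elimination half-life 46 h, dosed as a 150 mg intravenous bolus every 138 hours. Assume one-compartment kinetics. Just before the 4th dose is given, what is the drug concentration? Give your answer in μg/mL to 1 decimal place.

f = (1/2)^(τ/t½) = (1/2)^(138/46) ≈ 0.1250.
C₀ = D/Vd = 150/10 ≈ 15.000 μg/mL.
Before the 4th dose, 3 doses have been given. Superposition: Cmin = C₀·(f + f² + … + f^3).
≈ 15.000 × (0.1250 + 0.0156 + 0.0020) ≈ 15.000 × 0.1426 ≈ 2.139 μg/mL.

2.1 μg/mL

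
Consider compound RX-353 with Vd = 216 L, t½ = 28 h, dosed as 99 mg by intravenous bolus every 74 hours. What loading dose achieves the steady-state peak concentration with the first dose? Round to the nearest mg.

f = (1/2)^(74/28) ≈ 0.160111; accumulation ratio R = 1/(1−f) ≈ 1.19063.
Loading dose to hit Cmax,ss on first dose: D_load = D_maint·R ≈ 99 × 1.19063 ≈ 117.87 mg.

118 mg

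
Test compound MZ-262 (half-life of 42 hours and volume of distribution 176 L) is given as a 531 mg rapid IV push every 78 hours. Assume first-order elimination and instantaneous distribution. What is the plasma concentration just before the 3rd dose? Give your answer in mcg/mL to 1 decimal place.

1.1 mcg/mL

f = (1/2)^(τ/t½) = (1/2)^(78/42) ≈ 0.2760.
C₀ = D/Vd = 531/176 ≈ 3.017 mcg/mL.
Before the 3rd dose, 2 doses have been given. Superposition: Cmin = C₀·(f + f²).
≈ 3.017 × (0.2760 + 0.0762) ≈ 3.017 × 0.3522 ≈ 1.063 mcg/mL.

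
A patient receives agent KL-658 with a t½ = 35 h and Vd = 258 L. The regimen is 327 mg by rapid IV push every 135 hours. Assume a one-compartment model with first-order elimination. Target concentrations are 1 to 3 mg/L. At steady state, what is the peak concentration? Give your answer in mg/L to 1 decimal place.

1.4 mg/L

Over one 135-h interval, 135/35 ≈ 3.8571 half-lives elapse, leaving f ≈ 0.0690 of each dose.
At steady state, accumulation factor R = 1/(1 − e^(−kτ)) ≈ 1.0741.
Single-dose peak C₀ = D/Vd = 327/258 ≈ 1.267 mg/L.
Steady-state peak Cmax,ss = C₀·R ≈ 1.267 × 1.0741 ≈ 1.361 mg/L.
Peak 1.4 mg/L vs MTC 3 mg/L: below toxic threshold.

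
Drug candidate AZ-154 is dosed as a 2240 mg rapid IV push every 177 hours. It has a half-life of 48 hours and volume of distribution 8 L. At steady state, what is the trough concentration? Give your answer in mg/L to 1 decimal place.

23.6 mg/L

Over one 177-h interval, 177/48 ≈ 3.6875 half-lives elapse, leaving f ≈ 0.0776 of each dose.
At steady state, accumulation factor R = 1/(1 − e^(−kτ)) ≈ 1.0841.
Each bolus raises the concentration by D/Vd = 2240/8 ≈ 280.000 mg/L.
Cmax,ss = C₀/(1 − f) ≈ 280.000/0.9224 ≈ 303.556 mg/L.
One interval later, Cmin,ss = Cmax,ss·e^(−kτ) ≈ 303.556 × 0.0776 ≈ 23.556 mg/L.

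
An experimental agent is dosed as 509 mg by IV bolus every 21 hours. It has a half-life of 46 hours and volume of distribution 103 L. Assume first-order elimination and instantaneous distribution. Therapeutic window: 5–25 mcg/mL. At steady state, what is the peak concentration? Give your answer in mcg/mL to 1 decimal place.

18.2 mcg/mL

k = ln2/t½ = ln2/46 ≈ 0.015068 h⁻¹; fraction remaining f = e^(−kτ) = e^(−0.015068×21) ≈ 0.7287.
Accumulation ratio R = 1/(1 − f) ≈ 1/0.2713 ≈ 3.6860.
Single-dose peak C₀ = D/Vd = 509/103 ≈ 4.942 mcg/mL.
Cmax,ss = C₀/(1 − f) ≈ 4.942/0.2713 ≈ 18.216 mcg/mL.
Peak 18.2 mcg/mL vs MTC 25 mcg/mL: below toxic threshold.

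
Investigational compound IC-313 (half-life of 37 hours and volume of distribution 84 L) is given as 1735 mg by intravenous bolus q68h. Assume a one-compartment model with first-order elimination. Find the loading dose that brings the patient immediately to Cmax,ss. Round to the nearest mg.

f = (1/2)^(68/37) ≈ 0.279741; accumulation ratio R = 1/(1−f) ≈ 1.38839.
Loading dose to hit Cmax,ss on first dose: D_load = D_maint·R ≈ 1735 × 1.38839 ≈ 2408.86 mg.

2409 mg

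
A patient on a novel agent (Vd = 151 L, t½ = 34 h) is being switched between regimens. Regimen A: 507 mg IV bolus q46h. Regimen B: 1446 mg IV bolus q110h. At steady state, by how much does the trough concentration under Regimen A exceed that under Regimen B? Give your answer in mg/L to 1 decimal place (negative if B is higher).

Regimen A: f = (1/2)^(46/34) ≈ 0.3915; Cmin,ss = (507/151)·f/(1−f) ≈ 2.160 mg/L.
Regimen B: f = (1/2)^(110/34) ≈ 0.1062; Cmin,ss = (1446/151)·f/(1−f) ≈ 1.138 mg/L.
Difference ≈ 2.160 − 1.138 ≈ 1.022 mg/L.

1.0 mg/L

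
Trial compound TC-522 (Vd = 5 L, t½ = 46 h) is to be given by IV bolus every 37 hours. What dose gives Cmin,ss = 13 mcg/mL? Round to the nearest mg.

τ/t½ = 37/46 ≈ 0.80435, so f = (1/2)^(37/46) ≈ 0.572621.
Cmin,ss = (D/Vd)·f/(1−f), so D = Cmin,ss·Vd·(1−f)/f.
D = 13 × 5 × (1−f)/f ≈ 13 × 5 × 0.74636 ≈ 48.51 mg.

49 mg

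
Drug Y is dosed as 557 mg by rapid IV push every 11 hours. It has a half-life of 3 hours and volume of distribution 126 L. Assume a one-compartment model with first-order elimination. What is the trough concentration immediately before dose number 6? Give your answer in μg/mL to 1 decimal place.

f = (1/2)^(τ/t½) = (1/2)^(11/3) ≈ 0.0787.
C₀ = D/Vd = 557/126 ≈ 4.421 μg/mL.
Before the 6th dose, 5 doses have been given. Superposition: Cmin = C₀·(f + f² + … + f^5).
≈ 4.421 × (0.0787 + 0.0062 + 0.0005 + 0.0000 + 0.0000) ≈ 4.421 × 0.0854 ≈ 0.378 μg/mL.

0.4 μg/mL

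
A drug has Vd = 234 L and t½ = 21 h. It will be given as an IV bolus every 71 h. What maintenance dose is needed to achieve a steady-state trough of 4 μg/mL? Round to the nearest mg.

8815 mg

τ/t½ = 71/21 ≈ 3.381, so f = (1/2)^(71/21) ≈ 0.095991.
Cmin,ss = (D/Vd)·f/(1−f), so D = Cmin,ss·Vd·(1−f)/f.
D = 4 × 234 × (1−f)/f ≈ 4 × 234 × 9.41764 ≈ 8814.91 mg.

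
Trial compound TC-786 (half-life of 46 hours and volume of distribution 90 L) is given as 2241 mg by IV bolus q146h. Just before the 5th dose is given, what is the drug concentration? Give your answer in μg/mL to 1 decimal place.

f = (1/2)^(τ/t½) = (1/2)^(146/46) ≈ 0.1108.
C₀ = D/Vd = 2241/90 ≈ 24.900 μg/mL.
Before the 5th dose, 4 doses have been given. Superposition: Cmin = C₀·(f + f² + … + f^4).
≈ 24.900 × (0.1108 + 0.0123 + 0.0014 + 0.0002) ≈ 24.900 × 0.1247 ≈ 3.105 μg/mL.

3.1 μg/mL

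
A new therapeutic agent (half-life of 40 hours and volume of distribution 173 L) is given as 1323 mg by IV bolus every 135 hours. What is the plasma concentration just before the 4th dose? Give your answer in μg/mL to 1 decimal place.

f = (1/2)^(τ/t½) = (1/2)^(135/40) ≈ 0.0964.
C₀ = D/Vd = 1323/173 ≈ 7.647 μg/mL.
Before the 4th dose, 3 doses have been given. Superposition: Cmin = C₀·(f + f² + … + f^3).
≈ 7.647 × (0.0964 + 0.0093 + 0.0009) ≈ 7.647 × 0.1066 ≈ 0.815 μg/mL.

0.8 μg/mL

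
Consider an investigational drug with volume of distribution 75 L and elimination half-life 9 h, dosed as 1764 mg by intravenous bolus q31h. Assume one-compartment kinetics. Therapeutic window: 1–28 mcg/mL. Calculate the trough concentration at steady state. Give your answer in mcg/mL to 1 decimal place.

τ/t½ = 31/9 ≈ 3.4444, so fraction remaining f = (1/2)^(31/9) ≈ 0.0919.
At steady state, accumulation factor R = 1/(1 − e^(−kτ)) ≈ 1.1012.
Single-dose peak C₀ = D/Vd = 1764/75 ≈ 23.520 mcg/mL.
Cmax,ss = C₀/(1 − f) ≈ 23.520/0.9081 ≈ 25.900 mcg/mL.
Steady-state trough Cmin,ss = Cmax,ss·f ≈ 25.900 × 0.0919 ≈ 2.380 mcg/mL.
Trough 2.4 mcg/mL vs MEC 1 mcg/mL: adequate.

2.4 mcg/mL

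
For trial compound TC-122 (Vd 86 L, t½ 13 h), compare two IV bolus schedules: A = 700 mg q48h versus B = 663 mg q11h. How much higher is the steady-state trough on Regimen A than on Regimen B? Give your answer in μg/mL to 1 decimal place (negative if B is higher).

Regimen A: f = (1/2)^(48/13) ≈ 0.0774; Cmin,ss = (700/86)·f/(1−f) ≈ 0.683 μg/mL.
Regimen B: f = (1/2)^(11/13) ≈ 0.5563; Cmin,ss = (663/86)·f/(1−f) ≈ 9.666 μg/mL.
Difference ≈ 0.683 − 9.666 ≈ -8.983 μg/mL.

-9.0 μg/mL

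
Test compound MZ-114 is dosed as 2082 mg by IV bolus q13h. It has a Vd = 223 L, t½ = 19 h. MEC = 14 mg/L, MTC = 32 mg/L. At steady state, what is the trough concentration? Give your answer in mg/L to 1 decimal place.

15.4 mg/L

Over one 13-h interval, 13/19 ≈ 0.68421 half-lives elapse, leaving f ≈ 0.6223 of each dose.
Accumulation ratio R = 1/(1 − f) ≈ 1/0.3777 ≈ 2.6476.
Single-dose peak C₀ = D/Vd = 2082/223 ≈ 9.336 mg/L.
Steady-state peak Cmax,ss = C₀·R ≈ 9.336 × 2.6476 ≈ 24.718 mg/L.
Steady-state trough Cmin,ss = Cmax,ss·f ≈ 24.718 × 0.6223 ≈ 15.382 mg/L.
Trough 15.4 mg/L vs MEC 14 mg/L: adequate.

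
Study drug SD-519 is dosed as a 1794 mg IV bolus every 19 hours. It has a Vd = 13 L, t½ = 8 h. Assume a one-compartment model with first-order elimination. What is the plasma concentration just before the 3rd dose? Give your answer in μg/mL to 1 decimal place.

f = (1/2)^(τ/t½) = (1/2)^(19/8) ≈ 0.1928.
C₀ = D/Vd = 1794/13 ≈ 138.000 μg/mL.
Before the 3rd dose, 2 doses have been given. Superposition: Cmin = C₀·(f + f²).
≈ 138.000 × (0.1928 + 0.0372) ≈ 138.000 × 0.2300 ≈ 31.740 μg/mL.

31.7 μg/mL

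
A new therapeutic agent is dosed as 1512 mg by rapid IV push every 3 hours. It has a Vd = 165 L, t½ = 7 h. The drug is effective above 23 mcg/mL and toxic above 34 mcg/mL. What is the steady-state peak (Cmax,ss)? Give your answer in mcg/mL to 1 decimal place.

Over one 3-h interval, 3/7 ≈ 0.42857 half-lives elapse, leaving f ≈ 0.7430 of each dose.
Accumulation ratio R = 1/(1 − f) ≈ 1/0.2570 ≈ 3.8911.
Single-dose peak C₀ = D/Vd = 1512/165 ≈ 9.164 mcg/mL.
Cmax,ss = C₀/(1 − f) ≈ 9.164/0.2570 ≈ 35.658 mcg/mL.
Peak 35.7 mcg/mL vs MTC 34 mcg/mL: exceeds toxic threshold.

35.7 mcg/mL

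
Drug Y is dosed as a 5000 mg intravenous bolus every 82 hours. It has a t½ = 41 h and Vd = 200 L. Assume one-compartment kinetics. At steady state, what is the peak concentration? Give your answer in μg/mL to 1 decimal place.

33.3 μg/mL

τ = 82 h = 2 half-lives, so f = (1/2)^2 = 0.25.
Accumulation ratio R = 1/(1 − f) = 1/0.75 = 4/3.
Single-dose peak C₀ = D/Vd = 5000/200 = 25 μg/mL.
Steady-state peak Cmax,ss = C₀·R = 25 × 4/3 ≈ 33.333 μg/mL.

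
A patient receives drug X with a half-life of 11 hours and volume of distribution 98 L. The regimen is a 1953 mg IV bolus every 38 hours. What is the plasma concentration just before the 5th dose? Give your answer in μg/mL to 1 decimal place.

2.0 μg/mL

f = (1/2)^(τ/t½) = (1/2)^(38/11) ≈ 0.0912.
C₀ = D/Vd = 1953/98 ≈ 19.929 μg/mL.
Before the 5th dose, 4 doses have been given. Superposition: Cmin = C₀·(f + f² + … + f^4).
≈ 19.929 × (0.0912 + 0.0083 + 0.0008 + 0.0001) ≈ 19.929 × 0.1004 ≈ 2.001 μg/mL.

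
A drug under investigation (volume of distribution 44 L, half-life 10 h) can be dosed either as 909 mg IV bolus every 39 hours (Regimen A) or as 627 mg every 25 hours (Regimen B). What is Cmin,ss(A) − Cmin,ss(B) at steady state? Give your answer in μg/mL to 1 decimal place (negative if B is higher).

-1.6 μg/mL

Regimen A: f = (1/2)^(39/10) ≈ 0.0670; Cmin,ss = (909/44)·f/(1−f) ≈ 1.484 μg/mL.
Regimen B: f = (1/2)^(25/10) ≈ 0.1768; Cmin,ss = (627/44)·f/(1−f) ≈ 3.060 μg/mL.
Difference ≈ 1.484 − 3.060 ≈ -1.576 μg/mL.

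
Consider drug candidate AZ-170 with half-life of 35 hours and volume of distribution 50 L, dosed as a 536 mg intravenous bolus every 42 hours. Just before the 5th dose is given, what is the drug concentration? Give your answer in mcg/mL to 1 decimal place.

8.0 mcg/mL

f = (1/2)^(τ/t½) = (1/2)^(42/35) ≈ 0.4353.
C₀ = D/Vd = 536/50 ≈ 10.720 mcg/mL.
Before the 5th dose, 4 doses have been given. Superposition: Cmin = C₀·(f + f² + … + f^4).
≈ 10.720 × (0.4353 + 0.1895 + 0.0825 + 0.0359) ≈ 10.720 × 0.7432 ≈ 7.967 mcg/mL.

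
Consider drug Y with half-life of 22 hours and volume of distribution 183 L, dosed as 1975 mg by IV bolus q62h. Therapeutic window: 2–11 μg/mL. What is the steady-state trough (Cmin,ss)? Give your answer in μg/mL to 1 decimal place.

1.8 μg/mL

Over one 62-h interval, 62/22 ≈ 2.8182 half-lives elapse, leaving f ≈ 0.1418 of each dose.
Each bolus raises the concentration by D/Vd = 1975/183 ≈ 10.792 μg/mL.
Steady-state trough Cmin,ss = C₀·f/(1−f) ≈ 10.792 × 0.1418/0.8582 ≈ 1.783 μg/mL.
Trough 1.8 μg/mL vs MEC 2 μg/mL: subtherapeutic.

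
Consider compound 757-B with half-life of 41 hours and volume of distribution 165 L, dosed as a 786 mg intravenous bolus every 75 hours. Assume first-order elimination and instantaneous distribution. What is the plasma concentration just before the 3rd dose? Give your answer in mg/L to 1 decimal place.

f = (1/2)^(τ/t½) = (1/2)^(75/41) ≈ 0.2814.
C₀ = D/Vd = 786/165 ≈ 4.764 mg/L.
Before the 3rd dose, 2 doses have been given. Superposition: Cmin = C₀·(f + f²).
≈ 4.764 × (0.2814 + 0.0792) ≈ 4.764 × 0.3606 ≈ 1.718 mg/L.

1.7 mg/L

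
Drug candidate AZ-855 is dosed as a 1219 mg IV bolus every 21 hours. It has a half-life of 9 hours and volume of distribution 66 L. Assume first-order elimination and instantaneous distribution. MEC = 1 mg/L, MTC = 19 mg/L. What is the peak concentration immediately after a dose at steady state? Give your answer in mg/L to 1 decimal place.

τ/t½ = 21/9 ≈ 2.3333, so fraction remaining f = (1/2)^(21/9) ≈ 0.1984.
Accumulation ratio R = 1/(1 − f) ≈ 1/0.8016 ≈ 1.2475.
Single-dose peak C₀ = D/Vd = 1219/66 ≈ 18.470 mg/L.
Steady-state peak Cmax,ss = C₀·R ≈ 18.470 × 1.2475 ≈ 23.041 mg/L.
Peak 23.0 mg/L vs MTC 19 mg/L: exceeds toxic threshold.

23.0 mg/L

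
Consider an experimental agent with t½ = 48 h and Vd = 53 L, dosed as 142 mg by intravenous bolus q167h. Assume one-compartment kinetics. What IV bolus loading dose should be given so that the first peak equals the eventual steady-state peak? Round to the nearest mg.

f = (1/2)^(167/48) ≈ 0.089674; accumulation ratio R = 1/(1−f) ≈ 1.09851.
Loading dose to hit Cmax,ss on first dose: D_load = D_maint·R ≈ 142 × 1.09851 ≈ 155.99 mg.

156 mg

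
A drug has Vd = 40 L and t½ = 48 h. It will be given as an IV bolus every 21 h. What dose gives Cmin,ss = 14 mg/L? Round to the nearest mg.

τ/t½ = 21/48 ≈ 0.4375, so f = (1/2)^(21/48) ≈ 0.738413.
Cmin,ss = (D/Vd)·f/(1−f), so D = Cmin,ss·Vd·(1−f)/f.
D = 14 × 40 × (1−f)/f ≈ 14 × 40 × 0.35426 ≈ 198.39 mg.

198 mg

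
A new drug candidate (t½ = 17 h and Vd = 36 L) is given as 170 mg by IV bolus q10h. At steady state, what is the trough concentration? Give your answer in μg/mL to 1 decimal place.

9.4 μg/mL

k = ln2/t½ = ln2/17 ≈ 0.040773 h⁻¹; fraction remaining f = e^(−kτ) = e^(−0.040773×10) ≈ 0.6652.
At steady state, accumulation factor R = 1/(1 − e^(−kτ)) ≈ 2.9869.
Single-dose peak C₀ = D/Vd = 170/36 ≈ 4.722 μg/mL.
Cmax,ss = C₀/(1 − f) ≈ 4.722/0.3348 ≈ 14.104 μg/mL.
Steady-state trough Cmin,ss = Cmax,ss·f ≈ 14.104 × 0.6652 ≈ 9.382 μg/mL.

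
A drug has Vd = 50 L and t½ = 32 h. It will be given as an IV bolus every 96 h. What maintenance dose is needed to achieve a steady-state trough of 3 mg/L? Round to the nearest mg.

τ/t½ = 96/32 ≈ 3, so f = (1/2)^(96/32) ≈ 0.125000.
Cmin,ss = (D/Vd)·f/(1−f), so D = Cmin,ss·Vd·(1−f)/f.
D = 3 × 50 × (1−f)/f ≈ 3 × 50 × 7.00000 ≈ 1050.00 mg.

1050 mg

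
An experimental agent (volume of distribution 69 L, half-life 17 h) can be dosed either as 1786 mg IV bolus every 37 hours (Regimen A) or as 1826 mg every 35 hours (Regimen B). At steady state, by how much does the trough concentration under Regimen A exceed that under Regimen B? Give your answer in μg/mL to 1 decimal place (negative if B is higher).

Regimen A: f = (1/2)^(37/17) ≈ 0.2212; Cmin,ss = (1786/69)·f/(1−f) ≈ 7.352 μg/mL.
Regimen B: f = (1/2)^(35/17) ≈ 0.2400; Cmin,ss = (1826/69)·f/(1−f) ≈ 8.357 μg/mL.
Difference ≈ 7.352 − 8.357 ≈ -1.005 μg/mL.

-1.0 μg/mL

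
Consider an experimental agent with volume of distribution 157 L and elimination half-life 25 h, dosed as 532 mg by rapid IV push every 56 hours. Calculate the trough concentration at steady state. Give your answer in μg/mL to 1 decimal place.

0.9 μg/mL

k = ln2/t½ = ln2/25 ≈ 0.027726 h⁻¹; fraction remaining f = e^(−kτ) = e^(−0.027726×56) ≈ 0.2117.
Accumulation ratio R = 1/(1 − f) ≈ 1/0.7883 ≈ 1.2686.
Single-dose peak C₀ = D/Vd = 532/157 ≈ 3.389 μg/mL.
Cmax,ss = C₀/(1 − f) ≈ 3.389/0.7883 ≈ 4.299 μg/mL.
Steady-state trough Cmin,ss = Cmax,ss·f ≈ 4.299 × 0.2117 ≈ 0.910 μg/mL.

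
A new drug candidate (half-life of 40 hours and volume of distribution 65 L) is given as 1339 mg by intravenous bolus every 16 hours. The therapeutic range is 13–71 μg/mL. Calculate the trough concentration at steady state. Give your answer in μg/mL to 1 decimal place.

64.5 μg/mL

Over one 16-h interval, 16/40 ≈ 0.4 half-lives elapse, leaving f ≈ 0.7579 of each dose.
Single-dose peak C₀ = D/Vd = 1339/65 ≈ 20.600 μg/mL.
Steady-state trough Cmin,ss = C₀·f/(1−f) ≈ 20.600 × 0.7579/0.2421 ≈ 64.489 μg/mL.
Trough 64.5 μg/mL vs MEC 13 μg/mL: adequate.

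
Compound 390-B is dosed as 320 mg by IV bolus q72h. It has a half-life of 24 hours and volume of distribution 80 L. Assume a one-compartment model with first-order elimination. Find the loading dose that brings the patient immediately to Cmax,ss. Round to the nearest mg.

366 mg

f = (1/2)^(72/24) ≈ 0.125000; accumulation ratio R = 1/(1−f) ≈ 1.14286.
Loading dose to hit Cmax,ss on first dose: D_load = D_maint·R ≈ 320 × 1.14286 ≈ 365.72 mg.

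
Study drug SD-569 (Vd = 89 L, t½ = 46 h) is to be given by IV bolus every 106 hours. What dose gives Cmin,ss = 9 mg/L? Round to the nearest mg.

τ/t½ = 106/46 ≈ 2.3043, so f = (1/2)^(106/46) ≈ 0.202452.
Cmin,ss = (D/Vd)·f/(1−f), so D = Cmin,ss·Vd·(1−f)/f.
D = 9 × 89 × (1−f)/f ≈ 9 × 89 × 3.93944 ≈ 3155.49 mg.

3155 mg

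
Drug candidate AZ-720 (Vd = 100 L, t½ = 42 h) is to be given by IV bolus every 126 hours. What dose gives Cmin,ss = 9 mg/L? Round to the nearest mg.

6300 mg

τ/t½ = 126/42 ≈ 3, so f = (1/2)^(126/42) ≈ 0.125000.
Cmin,ss = (D/Vd)·f/(1−f), so D = Cmin,ss·Vd·(1−f)/f.
D = 9 × 100 × (1−f)/f ≈ 9 × 100 × 7.00000 ≈ 6300.00 mg.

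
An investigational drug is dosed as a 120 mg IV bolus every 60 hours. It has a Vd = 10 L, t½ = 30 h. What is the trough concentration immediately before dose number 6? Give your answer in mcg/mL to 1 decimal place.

4.0 mcg/mL

f = (1/2)^(τ/t½) = (1/2)^(60/30) ≈ 0.2500.
C₀ = D/Vd = 120/10 ≈ 12.000 mcg/mL.
Before the 6th dose, 5 doses have been given. Superposition: Cmin = C₀·(f + f² + … + f^5).
≈ 12.000 × (0.2500 + 0.0625 + 0.0156 + 0.0039 + 0.0010) ≈ 12.000 × 0.3330 ≈ 3.996 mcg/mL.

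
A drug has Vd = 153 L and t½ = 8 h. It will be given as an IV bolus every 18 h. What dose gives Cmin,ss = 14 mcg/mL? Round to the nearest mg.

8047 mg

τ/t½ = 18/8 ≈ 2.25, so f = (1/2)^(18/8) ≈ 0.210224.
Cmin,ss = (D/Vd)·f/(1−f), so D = Cmin,ss·Vd·(1−f)/f.
D = 14 × 153 × (1−f)/f ≈ 14 × 153 × 3.75683 ≈ 8047.13 mg.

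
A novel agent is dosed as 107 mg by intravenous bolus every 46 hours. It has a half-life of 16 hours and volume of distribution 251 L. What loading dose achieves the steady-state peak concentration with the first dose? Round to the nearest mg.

124 mg

f = (1/2)^(46/16) ≈ 0.136313; accumulation ratio R = 1/(1−f) ≈ 1.15783.
Loading dose to hit Cmax,ss on first dose: D_load = D_maint·R ≈ 107 × 1.15783 ≈ 123.89 mg.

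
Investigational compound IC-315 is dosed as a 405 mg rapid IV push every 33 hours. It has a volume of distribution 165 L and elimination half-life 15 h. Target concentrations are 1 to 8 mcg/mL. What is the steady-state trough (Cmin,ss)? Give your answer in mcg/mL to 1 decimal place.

0.7 mcg/mL

k = ln2/t½ = ln2/15 ≈ 0.046210 h⁻¹; fraction remaining f = e^(−kτ) = e^(−0.046210×33) ≈ 0.2176.
At steady state, accumulation factor R = 1/(1 − e^(−kτ)) ≈ 1.2781.
Each bolus raises the concentration by D/Vd = 405/165 ≈ 2.455 mcg/mL.
Steady-state peak Cmax,ss = C₀·R ≈ 2.455 × 1.2781 ≈ 3.138 mcg/mL.
One interval later, Cmin,ss = Cmax,ss·e^(−kτ) ≈ 3.138 × 0.2176 ≈ 0.683 mcg/mL.
Trough 0.7 mcg/mL vs MEC 1 mcg/mL: subtherapeutic.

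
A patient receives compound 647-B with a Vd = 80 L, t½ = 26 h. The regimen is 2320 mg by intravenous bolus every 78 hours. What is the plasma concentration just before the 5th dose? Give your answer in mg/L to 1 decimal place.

4.1 mg/L

f = (1/2)^(τ/t½) = (1/2)^(78/26) ≈ 0.1250.
C₀ = D/Vd = 2320/80 ≈ 29.000 mg/L.
Before the 5th dose, 4 doses have been given. Superposition: Cmin = C₀·(f + f² + … + f^4).
≈ 29.000 × (0.1250 + 0.0156 + 0.0020 + 0.0002) ≈ 29.000 × 0.1428 ≈ 4.141 mg/L.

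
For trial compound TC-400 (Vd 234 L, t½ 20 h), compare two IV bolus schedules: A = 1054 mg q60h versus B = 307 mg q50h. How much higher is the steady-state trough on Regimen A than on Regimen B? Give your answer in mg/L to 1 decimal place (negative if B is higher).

0.4 mg/L

Regimen A: f = (1/2)^(60/20) ≈ 0.1250; Cmin,ss = (1054/234)·f/(1−f) ≈ 0.643 mg/L.
Regimen B: f = (1/2)^(50/20) ≈ 0.1768; Cmin,ss = (307/234)·f/(1−f) ≈ 0.282 mg/L.
Difference ≈ 0.643 − 0.282 ≈ 0.361 mg/L.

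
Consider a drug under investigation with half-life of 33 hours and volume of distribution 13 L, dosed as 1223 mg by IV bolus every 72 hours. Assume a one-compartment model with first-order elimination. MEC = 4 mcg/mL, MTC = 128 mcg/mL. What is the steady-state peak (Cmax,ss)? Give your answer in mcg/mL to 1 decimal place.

Over one 72-h interval, 72/33 ≈ 2.1818 half-lives elapse, leaving f ≈ 0.2204 of each dose.
At steady state, accumulation factor R = 1/(1 − e^(−kτ)) ≈ 1.2827.
Each bolus raises the concentration by D/Vd = 1223/13 ≈ 94.077 mcg/mL.
Cmax,ss = C₀/(1 − f) ≈ 94.077/0.7796 ≈ 120.673 mcg/mL.
Peak 120.7 mcg/mL vs MTC 128 mcg/mL: below toxic threshold.

120.7 mcg/mL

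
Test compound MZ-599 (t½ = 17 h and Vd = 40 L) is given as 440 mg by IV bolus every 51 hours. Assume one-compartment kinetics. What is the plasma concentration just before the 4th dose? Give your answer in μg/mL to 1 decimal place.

1.6 μg/mL

f = (1/2)^(τ/t½) = (1/2)^(51/17) ≈ 0.1250.
C₀ = D/Vd = 440/40 ≈ 11.000 μg/mL.
Before the 4th dose, 3 doses have been given. Superposition: Cmin = C₀·(f + f² + … + f^3).
≈ 11.000 × (0.1250 + 0.0156 + 0.0020) ≈ 11.000 × 0.1426 ≈ 1.569 μg/mL.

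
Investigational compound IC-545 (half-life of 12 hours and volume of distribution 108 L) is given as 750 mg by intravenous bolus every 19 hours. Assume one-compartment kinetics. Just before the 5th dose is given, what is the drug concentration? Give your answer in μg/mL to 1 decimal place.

f = (1/2)^(τ/t½) = (1/2)^(19/12) ≈ 0.3337.
C₀ = D/Vd = 750/108 ≈ 6.944 μg/mL.
Before the 5th dose, 4 doses have been given. Superposition: Cmin = C₀·(f + f² + … + f^4).
≈ 6.944 × (0.3337 + 0.1114 + 0.0372 + 0.0124) ≈ 6.944 × 0.4947 ≈ 3.435 μg/mL.

3.4 μg/mL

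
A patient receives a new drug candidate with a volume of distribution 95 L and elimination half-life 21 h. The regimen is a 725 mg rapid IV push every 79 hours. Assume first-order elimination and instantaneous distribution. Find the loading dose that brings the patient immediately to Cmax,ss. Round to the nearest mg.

783 mg

f = (1/2)^(79/21) ≈ 0.073715; accumulation ratio R = 1/(1−f) ≈ 1.07958.
Loading dose to hit Cmax,ss on first dose: D_load = D_maint·R ≈ 725 × 1.07958 ≈ 782.70 mg.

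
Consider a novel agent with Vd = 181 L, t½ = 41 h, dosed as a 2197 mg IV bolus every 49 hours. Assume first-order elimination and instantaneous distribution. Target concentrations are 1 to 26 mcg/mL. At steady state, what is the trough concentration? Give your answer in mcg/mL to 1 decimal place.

9.4 mcg/mL

Over one 49-h interval, 49/41 ≈ 1.1951 half-lives elapse, leaving f ≈ 0.4367 of each dose.
Single-dose peak C₀ = D/Vd = 2197/181 ≈ 12.138 mcg/mL.
Steady-state trough Cmin,ss = C₀·f/(1−f) ≈ 12.138 × 0.4367/0.5633 ≈ 9.410 mcg/mL.
Trough 9.4 mcg/mL vs MEC 1 mcg/mL: adequate.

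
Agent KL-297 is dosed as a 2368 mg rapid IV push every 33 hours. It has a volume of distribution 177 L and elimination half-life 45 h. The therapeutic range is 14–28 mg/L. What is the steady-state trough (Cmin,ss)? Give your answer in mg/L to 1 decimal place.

k = ln2/t½ = ln2/45 ≈ 0.015403 h⁻¹; fraction remaining f = e^(−kτ) = e^(−0.015403×33) ≈ 0.6015.
At steady state, accumulation factor R = 1/(1 − e^(−kτ)) ≈ 2.5094.
Each bolus raises the concentration by D/Vd = 2368/177 ≈ 13.379 mg/L.
Cmax,ss = C₀/(1 − f) ≈ 13.379/0.3985 ≈ 33.573 mg/L.
Steady-state trough Cmin,ss = Cmax,ss·f ≈ 33.573 × 0.6015 ≈ 20.194 mg/L.
Trough 20.2 mg/L vs MEC 14 mg/L: adequate.

20.2 mg/L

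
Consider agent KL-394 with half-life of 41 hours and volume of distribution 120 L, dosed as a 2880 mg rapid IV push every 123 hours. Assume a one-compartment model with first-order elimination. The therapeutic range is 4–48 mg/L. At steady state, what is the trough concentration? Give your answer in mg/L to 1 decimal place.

The dosing interval is 3 half-lives, so f = 2^(−3) = 0.125.
At steady state, R = 1/(1 − 0.125) = 8/7.
Single-dose peak C₀ = D/Vd = 2880/120 = 24 mg/L.
Steady-state peak Cmax,ss = C₀·R = 24 × 8/7 ≈ 27.429 mg/L.
Steady-state trough Cmin,ss = Cmax,ss·f ≈ 27.429 × 0.125 ≈ 3.429 mg/L.
Trough 3.4 mg/L vs MEC 4 mg/L: subtherapeutic.

3.4 mg/L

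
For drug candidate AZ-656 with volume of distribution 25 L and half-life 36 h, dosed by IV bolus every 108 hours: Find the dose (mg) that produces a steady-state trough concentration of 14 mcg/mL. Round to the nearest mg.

2450 mg

τ/t½ = 108/36 ≈ 3, so f = (1/2)^(108/36) ≈ 0.125000.
Cmin,ss = (D/Vd)·f/(1−f), so D = Cmin,ss·Vd·(1−f)/f.
D = 14 × 25 × (1−f)/f ≈ 14 × 25 × 7.00000 ≈ 2450.00 mg.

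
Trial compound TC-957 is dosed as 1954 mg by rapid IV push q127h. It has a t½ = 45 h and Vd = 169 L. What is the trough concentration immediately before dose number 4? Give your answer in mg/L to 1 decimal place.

f = (1/2)^(τ/t½) = (1/2)^(127/45) ≈ 0.1414.
C₀ = D/Vd = 1954/169 ≈ 11.562 mg/L.
Before the 4th dose, 3 doses have been given. Superposition: Cmin = C₀·(f + f² + … + f^3).
≈ 11.562 × (0.1414 + 0.0200 + 0.0028) ≈ 11.562 × 0.1642 ≈ 1.898 mg/L.

1.9 mg/L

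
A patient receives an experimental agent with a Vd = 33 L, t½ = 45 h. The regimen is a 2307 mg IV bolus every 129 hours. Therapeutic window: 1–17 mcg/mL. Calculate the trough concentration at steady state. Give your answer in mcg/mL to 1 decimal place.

Over one 129-h interval, 129/45 ≈ 2.8667 half-lives elapse, leaving f ≈ 0.1371 of each dose.
At steady state, accumulation factor R = 1/(1 − e^(−kτ)) ≈ 1.1589.
Each bolus raises the concentration by D/Vd = 2307/33 ≈ 69.909 mcg/mL.
Cmax,ss = C₀/(1 − f) ≈ 69.909/0.8629 ≈ 81.016 mcg/mL.
One interval later, Cmin,ss = Cmax,ss·e^(−kτ) ≈ 81.016 × 0.1371 ≈ 11.107 mcg/mL.
Trough 11.1 mcg/mL vs MEC 1 mcg/mL: adequate.

11.1 mcg/mL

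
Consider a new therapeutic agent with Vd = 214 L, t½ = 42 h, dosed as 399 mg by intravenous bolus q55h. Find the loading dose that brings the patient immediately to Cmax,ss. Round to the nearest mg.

669 mg

f = (1/2)^(55/42) ≈ 0.403454; accumulation ratio R = 1/(1−f) ≈ 1.67632.
Loading dose to hit Cmax,ss on first dose: D_load = D_maint·R ≈ 399 × 1.67632 ≈ 668.85 mg.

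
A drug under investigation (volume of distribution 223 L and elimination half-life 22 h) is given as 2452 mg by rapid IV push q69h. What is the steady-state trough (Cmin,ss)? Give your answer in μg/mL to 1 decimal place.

Over one 69-h interval, 69/22 ≈ 3.1364 half-lives elapse, leaving f ≈ 0.1137 of each dose.
Accumulation ratio R = 1/(1 − f) ≈ 1/0.8863 ≈ 1.1283.
Single-dose peak C₀ = D/Vd = 2452/223 ≈ 10.996 μg/mL.
Cmax,ss = C₀/(1 − f) ≈ 10.996/0.8863 ≈ 12.407 μg/mL.
One interval later, Cmin,ss = Cmax,ss·e^(−kτ) ≈ 12.407 × 0.1137 ≈ 1.411 μg/mL.

1.4 μg/mL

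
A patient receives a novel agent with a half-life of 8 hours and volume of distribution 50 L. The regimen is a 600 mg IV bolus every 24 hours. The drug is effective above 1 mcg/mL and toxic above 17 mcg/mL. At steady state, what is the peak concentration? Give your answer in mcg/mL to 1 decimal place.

13.7 mcg/mL

τ = 24 h = 3 half-lives, so f = (1/2)^3 = 0.125.
At steady state, R = 1/(1 − 0.125) = 8/7.
Single-dose peak C₀ = D/Vd = 600/50 = 12 mcg/mL.
Steady-state peak Cmax,ss = C₀·R = 12 × 8/7 ≈ 13.714 mcg/mL.
Peak 13.7 mcg/mL vs MTC 17 mcg/mL: below toxic threshold.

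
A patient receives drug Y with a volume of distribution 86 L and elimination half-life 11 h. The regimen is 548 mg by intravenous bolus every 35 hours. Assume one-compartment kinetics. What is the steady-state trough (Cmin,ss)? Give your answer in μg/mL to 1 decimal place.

0.8 μg/mL

τ/t½ = 35/11 ≈ 3.1818, so fraction remaining f = (1/2)^(35/11) ≈ 0.1102.
Accumulation ratio R = 1/(1 − f) ≈ 1/0.8898 ≈ 1.1238.
Each bolus raises the concentration by D/Vd = 548/86 ≈ 6.372 μg/mL.
Cmax,ss = C₀/(1 − f) ≈ 6.372/0.8898 ≈ 7.161 μg/mL.
Steady-state trough Cmin,ss = Cmax,ss·f ≈ 7.161 × 0.1102 ≈ 0.789 μg/mL.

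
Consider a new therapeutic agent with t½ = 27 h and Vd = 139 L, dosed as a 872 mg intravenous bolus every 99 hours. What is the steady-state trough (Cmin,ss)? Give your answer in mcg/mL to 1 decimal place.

Over one 99-h interval, 99/27 ≈ 3.6667 half-lives elapse, leaving f ≈ 0.0787 of each dose.
Each bolus raises the concentration by D/Vd = 872/139 ≈ 6.273 mcg/mL.
Steady-state trough Cmin,ss = C₀·f/(1−f) ≈ 6.273 × 0.0787/0.9213 ≈ 0.536 mcg/mL.

0.5 mcg/mL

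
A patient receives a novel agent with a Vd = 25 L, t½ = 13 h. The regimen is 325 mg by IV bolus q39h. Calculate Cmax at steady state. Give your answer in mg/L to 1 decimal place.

τ = 39 h = 3 half-lives, so f = (1/2)^3 = 0.125.
Accumulation ratio R = 1/(1 − f) = 1/0.875 = 8/7.
Single-dose peak C₀ = D/Vd = 325/25 = 13 mg/L.
Steady-state peak Cmax,ss = C₀·R = 13 × 8/7 ≈ 14.857 mg/L.

14.9 mg/L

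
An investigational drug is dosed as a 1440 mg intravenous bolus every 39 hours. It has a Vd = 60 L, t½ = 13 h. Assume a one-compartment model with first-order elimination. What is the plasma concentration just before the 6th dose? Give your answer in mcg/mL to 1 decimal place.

f = (1/2)^(τ/t½) = (1/2)^(39/13) ≈ 0.1250.
C₀ = D/Vd = 1440/60 ≈ 24.000 mcg/mL.
Before the 6th dose, 5 doses have been given. Superposition: Cmin = C₀·(f + f² + … + f^5).
≈ 24.000 × (0.1250 + 0.0156 + 0.0020 + 0.0002 + 0.0000) ≈ 24.000 × 0.1428 ≈ 3.427 mcg/mL.

3.4 mcg/mL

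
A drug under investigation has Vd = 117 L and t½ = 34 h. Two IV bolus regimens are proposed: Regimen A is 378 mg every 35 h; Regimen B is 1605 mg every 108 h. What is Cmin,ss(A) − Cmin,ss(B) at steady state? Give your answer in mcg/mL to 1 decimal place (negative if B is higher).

Regimen A: f = (1/2)^(35/34) ≈ 0.4899; Cmin,ss = (378/117)·f/(1−f) ≈ 3.103 mcg/mL.
Regimen B: f = (1/2)^(108/34) ≈ 0.1106; Cmin,ss = (1605/117)·f/(1−f) ≈ 1.706 mcg/mL.
Difference ≈ 3.103 − 1.706 ≈ 1.397 mcg/mL.

1.4 mcg/mL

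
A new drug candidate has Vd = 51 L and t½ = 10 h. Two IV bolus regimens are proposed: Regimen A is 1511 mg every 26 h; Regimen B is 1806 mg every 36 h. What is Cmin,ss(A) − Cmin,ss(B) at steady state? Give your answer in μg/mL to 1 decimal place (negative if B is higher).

2.7 μg/mL

Regimen A: f = (1/2)^(26/10) ≈ 0.1649; Cmin,ss = (1511/51)·f/(1−f) ≈ 5.850 μg/mL.
Regimen B: f = (1/2)^(36/10) ≈ 0.0825; Cmin,ss = (1806/51)·f/(1−f) ≈ 3.184 μg/mL.
Difference ≈ 5.850 − 3.184 ≈ 2.666 μg/mL.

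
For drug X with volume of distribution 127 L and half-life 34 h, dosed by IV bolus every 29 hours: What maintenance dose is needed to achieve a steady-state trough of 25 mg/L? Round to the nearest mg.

2560 mg

τ/t½ = 29/34 ≈ 0.85294, so f = (1/2)^(29/34) ≈ 0.553655.
Cmin,ss = (D/Vd)·f/(1−f), so D = Cmin,ss·Vd·(1−f)/f.
D = 25 × 127 × (1−f)/f ≈ 25 × 127 × 0.80618 ≈ 2559.62 mg.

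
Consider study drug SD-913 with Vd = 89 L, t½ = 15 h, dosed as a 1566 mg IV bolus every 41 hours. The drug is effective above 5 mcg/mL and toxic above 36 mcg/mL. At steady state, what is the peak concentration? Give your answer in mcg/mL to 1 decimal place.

τ/t½ = 41/15 ≈ 2.7333, so fraction remaining f = (1/2)^(41/15) ≈ 0.1504.
Accumulation ratio R = 1/(1 − f) ≈ 1/0.8496 ≈ 1.1770.
Each bolus raises the concentration by D/Vd = 1566/89 ≈ 17.596 mcg/mL.
Cmax,ss = C₀/(1 − f) ≈ 17.596/0.8496 ≈ 20.711 mcg/mL.
Peak 20.7 mcg/mL vs MTC 36 mcg/mL: below toxic threshold.

20.7 mcg/mL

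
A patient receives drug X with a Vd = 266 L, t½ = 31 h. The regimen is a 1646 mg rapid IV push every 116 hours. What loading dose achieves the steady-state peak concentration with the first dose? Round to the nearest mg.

f = (1/2)^(116/31) ≈ 0.074742; accumulation ratio R = 1/(1−f) ≈ 1.08078.
Loading dose to hit Cmax,ss on first dose: D_load = D_maint·R ≈ 1646 × 1.08078 ≈ 1778.96 mg.

1779 mg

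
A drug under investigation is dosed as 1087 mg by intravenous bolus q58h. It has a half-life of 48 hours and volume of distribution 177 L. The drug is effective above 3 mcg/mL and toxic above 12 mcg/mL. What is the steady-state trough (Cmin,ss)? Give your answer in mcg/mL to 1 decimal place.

4.7 mcg/mL

k = ln2/t½ = ln2/48 ≈ 0.014441 h⁻¹; fraction remaining f = e^(−kτ) = e^(−0.014441×58) ≈ 0.4328.
Accumulation ratio R = 1/(1 − f) ≈ 1/0.5672 ≈ 1.7630.
Single-dose peak C₀ = D/Vd = 1087/177 ≈ 6.141 mcg/mL.
Cmax,ss = C₀/(1 − f) ≈ 6.141/0.5672 ≈ 10.827 mcg/mL.
One interval later, Cmin,ss = Cmax,ss·e^(−kτ) ≈ 10.827 × 0.4328 ≈ 4.686 mcg/mL.
Trough 4.7 mcg/mL vs MEC 3 mcg/mL: adequate.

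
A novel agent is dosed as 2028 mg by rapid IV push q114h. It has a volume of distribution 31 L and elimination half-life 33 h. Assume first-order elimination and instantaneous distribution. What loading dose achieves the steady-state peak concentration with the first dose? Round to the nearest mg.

f = (1/2)^(114/33) ≈ 0.091218; accumulation ratio R = 1/(1−f) ≈ 1.10037.
Loading dose to hit Cmax,ss on first dose: D_load = D_maint·R ≈ 2028 × 1.10037 ≈ 2231.55 mg.

2232 mg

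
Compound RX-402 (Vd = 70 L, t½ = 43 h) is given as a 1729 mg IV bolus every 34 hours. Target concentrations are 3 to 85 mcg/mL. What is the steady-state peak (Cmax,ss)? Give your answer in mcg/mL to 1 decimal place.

58.5 mcg/mL

k = ln2/t½ = ln2/43 ≈ 0.016120 h⁻¹; fraction remaining f = e^(−kτ) = e^(−0.016120×34) ≈ 0.5781.
At steady state, accumulation factor R = 1/(1 − e^(−kτ)) ≈ 2.3702.
Single-dose peak C₀ = D/Vd = 1729/70 ≈ 24.700 mcg/mL.
Steady-state peak Cmax,ss = C₀·R ≈ 24.700 × 2.3702 ≈ 58.544 mcg/mL.
Peak 58.5 mcg/mL vs MTC 85 mcg/mL: below toxic threshold.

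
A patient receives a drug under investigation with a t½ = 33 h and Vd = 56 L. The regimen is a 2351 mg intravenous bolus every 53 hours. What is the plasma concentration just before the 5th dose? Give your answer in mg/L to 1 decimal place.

20.3 mg/L

f = (1/2)^(τ/t½) = (1/2)^(53/33) ≈ 0.3285.
C₀ = D/Vd = 2351/56 ≈ 41.982 mg/L.
Before the 5th dose, 4 doses have been given. Superposition: Cmin = C₀·(f + f² + … + f^4).
≈ 41.982 × (0.3285 + 0.1079 + 0.0354 + 0.0116) ≈ 41.982 × 0.4834 ≈ 20.294 mg/L.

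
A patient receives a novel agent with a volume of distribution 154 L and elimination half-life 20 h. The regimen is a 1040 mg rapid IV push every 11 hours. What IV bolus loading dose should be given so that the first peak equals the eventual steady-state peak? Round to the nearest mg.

3281 mg

f = (1/2)^(11/20) ≈ 0.683020; accumulation ratio R = 1/(1−f) ≈ 3.15477.
Loading dose to hit Cmax,ss on first dose: D_load = D_maint·R ≈ 1040 × 3.15477 ≈ 3280.96 mg.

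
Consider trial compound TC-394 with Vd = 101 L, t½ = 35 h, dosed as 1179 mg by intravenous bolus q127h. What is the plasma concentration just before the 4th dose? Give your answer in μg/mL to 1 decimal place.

1.0 μg/mL

f = (1/2)^(τ/t½) = (1/2)^(127/35) ≈ 0.0809.
C₀ = D/Vd = 1179/101 ≈ 11.673 μg/mL.
Before the 4th dose, 3 doses have been given. Superposition: Cmin = C₀·(f + f² + … + f^3).
≈ 11.673 × (0.0809 + 0.0065 + 0.0005) ≈ 11.673 × 0.0879 ≈ 1.026 μg/mL.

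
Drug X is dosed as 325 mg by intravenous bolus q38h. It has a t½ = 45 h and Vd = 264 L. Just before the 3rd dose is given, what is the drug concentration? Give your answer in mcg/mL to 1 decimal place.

f = (1/2)^(τ/t½) = (1/2)^(38/45) ≈ 0.5569.
C₀ = D/Vd = 325/264 ≈ 1.231 mcg/mL.
Before the 3rd dose, 2 doses have been given. Superposition: Cmin = C₀·(f + f²).
≈ 1.231 × (0.5569 + 0.3101) ≈ 1.231 × 0.8670 ≈ 1.067 mcg/mL.

1.1 mcg/mL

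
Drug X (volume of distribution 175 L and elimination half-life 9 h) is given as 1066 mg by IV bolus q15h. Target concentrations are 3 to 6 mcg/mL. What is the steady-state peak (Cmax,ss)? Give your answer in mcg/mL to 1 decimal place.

τ/t½ = 15/9 ≈ 1.6667, so fraction remaining f = (1/2)^(15/9) ≈ 0.3150.
Accumulation ratio R = 1/(1 − f) ≈ 1/0.6850 ≈ 1.4599.
Each bolus raises the concentration by D/Vd = 1066/175 ≈ 6.091 mcg/mL.
Cmax,ss = C₀/(1 − f) ≈ 6.091/0.6850 ≈ 8.892 mcg/mL.
Peak 8.9 mcg/mL vs MTC 6 mcg/mL: exceeds toxic threshold.

8.9 mcg/mL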